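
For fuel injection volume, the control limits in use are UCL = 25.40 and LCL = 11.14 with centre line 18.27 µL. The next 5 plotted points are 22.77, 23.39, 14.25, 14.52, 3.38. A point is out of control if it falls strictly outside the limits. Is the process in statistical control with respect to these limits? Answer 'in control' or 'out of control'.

out of control

Compare each point to [11.14, 25.40]: sample 5 = 3.38 < LCL.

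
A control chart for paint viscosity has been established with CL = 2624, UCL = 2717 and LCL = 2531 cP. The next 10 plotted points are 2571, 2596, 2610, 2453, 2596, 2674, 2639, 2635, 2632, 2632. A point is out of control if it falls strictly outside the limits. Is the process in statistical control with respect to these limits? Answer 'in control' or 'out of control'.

out of control

Compare each point to [2531, 2717]: sample 4 = 2453 < LCL.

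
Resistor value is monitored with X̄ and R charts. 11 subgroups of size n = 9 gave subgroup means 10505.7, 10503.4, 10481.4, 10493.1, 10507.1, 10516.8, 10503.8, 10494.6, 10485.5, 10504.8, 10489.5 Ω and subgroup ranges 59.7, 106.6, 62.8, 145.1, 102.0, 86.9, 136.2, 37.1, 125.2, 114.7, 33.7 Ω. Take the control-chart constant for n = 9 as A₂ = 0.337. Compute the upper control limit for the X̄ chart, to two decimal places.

10529.64

X̄̄ = (10505.7 + 10503.4 + 10481.4 + 10493.1 + 10507.1 + 10516.8 + 10503.8 + 10494.6 + 10485.5 + 10504.8 + 10489.5) / 11 = 115485.7000 / 11 = 10498.7000
R̄ = (59.7 + 106.6 + 62.8 + 145.1 + 102.0 + 86.9 + 136.2 + 37.1 + 125.2 + 114.7 + 33.7) / 11 = 1010.0000 / 11 = 91.8182
UCL = X̄̄ + A₂·R̄ = 10498.7000 + 0.337 × 91.8182 = 10529.6427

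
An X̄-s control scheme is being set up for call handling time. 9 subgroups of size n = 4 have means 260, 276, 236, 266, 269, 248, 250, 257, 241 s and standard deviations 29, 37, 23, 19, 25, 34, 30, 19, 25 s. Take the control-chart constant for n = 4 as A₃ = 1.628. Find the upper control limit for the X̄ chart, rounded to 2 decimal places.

299.48

X̄̄ = (260 + 276 + 236 + 266 + 269 + 248 + 250 + 257 + 241) / 9 = 255.8889
s̄ = (29 + 37 + 23 + 19 + 25 + 34 + 30 + 19 + 25) / 9 = 26.7778
UCL = X̄̄ + A₃·s̄ = 255.8889 + 1.628 × 26.7778 = 299.4831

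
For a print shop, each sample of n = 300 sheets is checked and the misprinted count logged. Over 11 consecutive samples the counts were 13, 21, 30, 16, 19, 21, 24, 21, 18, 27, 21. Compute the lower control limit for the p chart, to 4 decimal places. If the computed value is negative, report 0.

p̄ = Σdᵢ / (k·n) = 231 / (11 × 300) = 0.07000
LCL = p̄ − 3·√(p̄(1−p̄)/n) = 0.07000 − 3 × 0.01473 = 0.02581

0.0258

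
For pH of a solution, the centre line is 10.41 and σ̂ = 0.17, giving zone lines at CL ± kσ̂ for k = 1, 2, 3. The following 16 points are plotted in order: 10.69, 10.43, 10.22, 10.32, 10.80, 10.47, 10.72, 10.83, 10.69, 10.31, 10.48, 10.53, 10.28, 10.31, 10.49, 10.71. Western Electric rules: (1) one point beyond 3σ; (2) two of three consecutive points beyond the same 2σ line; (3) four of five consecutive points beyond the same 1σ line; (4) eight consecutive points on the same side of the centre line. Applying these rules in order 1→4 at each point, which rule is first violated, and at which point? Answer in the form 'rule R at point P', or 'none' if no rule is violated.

rule 3 at point 9

Zone of each point (C = within 1σ̂, B = 1σ̂–2σ̂, A = 2σ̂–3σ̂, * = beyond 3σ̂; sign = side of CL): 1:+B, 2:+C, 3:-B, 4:-C, 5:+A, 6:+C, 7:+B, 8:+A, 9:+B, 10:-C, 11:+C, 12:+C, 13:-C, 14:-C, 15:+C, 16:+B
Rule 3 (four of five consecutive points beyond the same 1σ limit) is satisfied at point 9.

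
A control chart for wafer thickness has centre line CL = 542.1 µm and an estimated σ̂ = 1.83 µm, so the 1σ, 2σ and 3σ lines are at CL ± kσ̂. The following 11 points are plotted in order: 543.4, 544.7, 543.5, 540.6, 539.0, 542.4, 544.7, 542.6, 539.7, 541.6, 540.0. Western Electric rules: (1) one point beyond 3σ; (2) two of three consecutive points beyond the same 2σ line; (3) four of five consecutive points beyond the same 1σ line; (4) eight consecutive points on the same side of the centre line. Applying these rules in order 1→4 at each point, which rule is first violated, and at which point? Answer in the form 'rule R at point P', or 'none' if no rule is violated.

none

Zone of each point (C = within 1σ̂, B = 1σ̂–2σ̂, A = 2σ̂–3σ̂, * = beyond 3σ̂; sign = side of CL): 1:+C, 2:+B, 3:+C, 4:-C, 5:-B, 6:+C, 7:+B, 8:+C, 9:-B, 10:-C, 11:-B
No rule fires across all 11 points.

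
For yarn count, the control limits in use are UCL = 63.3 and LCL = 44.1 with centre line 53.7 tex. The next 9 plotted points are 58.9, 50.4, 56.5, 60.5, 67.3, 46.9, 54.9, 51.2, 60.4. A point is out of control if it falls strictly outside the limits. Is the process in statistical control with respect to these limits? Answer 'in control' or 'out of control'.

out of control

Compare each point to [44.1, 63.3]: sample 5 = 67.3 > UCL.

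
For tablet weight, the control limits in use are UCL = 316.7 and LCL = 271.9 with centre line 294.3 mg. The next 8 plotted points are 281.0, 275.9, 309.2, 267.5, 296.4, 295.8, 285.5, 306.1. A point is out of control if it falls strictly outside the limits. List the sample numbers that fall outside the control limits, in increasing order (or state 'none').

4

Compare each point to [271.9, 316.7]: sample 4 = 267.5 < LCL.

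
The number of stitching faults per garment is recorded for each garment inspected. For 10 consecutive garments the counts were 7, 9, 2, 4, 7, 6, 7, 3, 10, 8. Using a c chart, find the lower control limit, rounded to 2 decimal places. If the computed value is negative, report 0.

0.00

c̄ = (7 + 9 + 2 + 4 + 7 + 6 + 7 + 3 + 10 + 8) / 10 = 63 / 10 = 6.3000
LCL = c̄ − 3√c̄ = 6.3000 − 3 × 2.5100 = -1.2299 → 0 (cannot be negative)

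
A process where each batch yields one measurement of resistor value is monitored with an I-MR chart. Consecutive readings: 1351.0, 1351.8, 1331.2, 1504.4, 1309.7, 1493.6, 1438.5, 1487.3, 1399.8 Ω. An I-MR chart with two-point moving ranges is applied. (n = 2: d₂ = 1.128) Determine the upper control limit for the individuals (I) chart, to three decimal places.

1661.667

X̄ = (1351.0 + 1351.8 + 1331.2 + 1504.4 + 1309.7 + 1493.6 + 1438.5 + 1487.3 + 1399.8) / 9 = 1407.4778
Moving ranges: 0.8, 20.6, 173.2, 194.7, 183.9, 55.1, 48.8, 87.5; M̄R̄ = 764.6000 / 8 = 95.5750
UCL = X̄ + 3·M̄R̄/d₂ = 1407.4778 + 3 × 95.5750 / 1.128 = 1661.6666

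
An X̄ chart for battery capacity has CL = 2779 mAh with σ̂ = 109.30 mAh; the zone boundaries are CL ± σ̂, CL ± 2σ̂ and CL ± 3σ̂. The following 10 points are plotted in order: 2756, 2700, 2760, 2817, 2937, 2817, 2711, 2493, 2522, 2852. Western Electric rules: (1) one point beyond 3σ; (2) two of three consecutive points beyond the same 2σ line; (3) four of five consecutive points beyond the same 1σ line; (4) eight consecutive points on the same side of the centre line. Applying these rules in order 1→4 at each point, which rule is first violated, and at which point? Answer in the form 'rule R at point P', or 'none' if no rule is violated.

Zone of each point (C = within 1σ̂, B = 1σ̂–2σ̂, A = 2σ̂–3σ̂, * = beyond 3σ̂; sign = side of CL): 1:-C, 2:-C, 3:-C, 4:+C, 5:+B, 6:+C, 7:-C, 8:-A, 9:-A, 10:+C
Rule 2 (two of three consecutive points beyond the same 2σ limit) is satisfied at point 9.

rule 2 at point 9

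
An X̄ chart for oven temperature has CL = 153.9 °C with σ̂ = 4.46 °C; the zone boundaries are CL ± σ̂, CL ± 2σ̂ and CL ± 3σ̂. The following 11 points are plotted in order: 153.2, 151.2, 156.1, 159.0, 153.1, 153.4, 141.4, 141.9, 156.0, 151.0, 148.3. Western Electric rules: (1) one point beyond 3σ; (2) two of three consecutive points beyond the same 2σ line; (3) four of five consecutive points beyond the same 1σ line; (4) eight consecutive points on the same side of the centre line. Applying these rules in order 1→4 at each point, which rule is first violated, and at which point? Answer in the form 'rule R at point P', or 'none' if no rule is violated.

rule 2 at point 8

Zone of each point (C = within 1σ̂, B = 1σ̂–2σ̂, A = 2σ̂–3σ̂, * = beyond 3σ̂; sign = side of CL): 1:-C, 2:-C, 3:+C, 4:+B, 5:-C, 6:-C, 7:-A, 8:-A, 9:+C, 10:-C, 11:-B
Rule 2 (two of three consecutive points beyond the same 2σ limit) is satisfied at point 8.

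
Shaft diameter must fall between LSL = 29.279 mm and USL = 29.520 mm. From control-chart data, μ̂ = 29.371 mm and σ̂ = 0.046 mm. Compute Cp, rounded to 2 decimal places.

Cp = (USL − LSL) / (6σ̂) = (29.520 − 29.279) / (6 × 0.046) = 0.2410 / 0.2760 = 0.8732

0.87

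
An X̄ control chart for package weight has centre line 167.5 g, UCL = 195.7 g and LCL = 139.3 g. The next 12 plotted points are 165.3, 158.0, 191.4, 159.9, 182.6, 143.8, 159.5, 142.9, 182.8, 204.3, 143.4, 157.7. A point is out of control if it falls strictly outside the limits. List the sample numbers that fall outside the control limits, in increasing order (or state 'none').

Compare each point to [139.3, 195.7]: sample 10 = 204.3 > UCL.

10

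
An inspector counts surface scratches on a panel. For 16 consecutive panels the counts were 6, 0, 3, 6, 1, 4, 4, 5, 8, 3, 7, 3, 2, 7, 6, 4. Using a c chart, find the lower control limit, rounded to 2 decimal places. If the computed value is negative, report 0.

c̄ = (6 + 0 + 3 + 6 + 1 + 4 + 4 + 5 + 8 + 3 + 7 + 3 + 2 + 7 + 6 + 4) / 16 = 69 / 16 = 4.3125
LCL = c̄ − 3√c̄ = 4.3125 − 3 × 2.0767 = -1.9175 → 0 (cannot be negative)

0.00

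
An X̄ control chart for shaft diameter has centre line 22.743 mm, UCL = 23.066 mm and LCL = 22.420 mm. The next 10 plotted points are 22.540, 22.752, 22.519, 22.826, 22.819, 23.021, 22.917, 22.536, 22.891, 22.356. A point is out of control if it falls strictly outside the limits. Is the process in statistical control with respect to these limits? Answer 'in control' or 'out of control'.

out of control

Compare each point to [22.420, 23.066]: sample 10 = 22.356 < LCL.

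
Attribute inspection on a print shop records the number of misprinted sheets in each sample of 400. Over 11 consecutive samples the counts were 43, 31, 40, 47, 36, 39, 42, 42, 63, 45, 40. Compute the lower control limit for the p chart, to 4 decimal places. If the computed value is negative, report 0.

p̄ = Σdᵢ / (k·n) = 468 / (11 × 400) = 0.10636
LCL = p̄ − 3·√(p̄(1−p̄)/n) = 0.10636 − 3 × 0.01542 = 0.06012

0.0601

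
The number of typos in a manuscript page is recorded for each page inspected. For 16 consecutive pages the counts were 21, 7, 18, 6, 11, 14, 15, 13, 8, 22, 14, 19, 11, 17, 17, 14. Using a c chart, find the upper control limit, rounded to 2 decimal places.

c̄ = (21 + 7 + 18 + 6 + 11 + 14 + 15 + 13 + 8 + 22 + 14 + 19 + 11 + 17 + 17 + 14) / 16 = 227 / 16 = 14.1875
UCL = c̄ + 3√c̄ = 14.1875 + 3 × √14.1875 = 14.1875 + 3 × 3.7666 = 25.4874

25.49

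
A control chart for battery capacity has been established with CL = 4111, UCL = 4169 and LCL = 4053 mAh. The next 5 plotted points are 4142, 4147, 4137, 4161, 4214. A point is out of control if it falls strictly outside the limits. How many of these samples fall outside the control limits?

1

Compare each point to [4053, 4169]: sample 5 = 4214 > UCL.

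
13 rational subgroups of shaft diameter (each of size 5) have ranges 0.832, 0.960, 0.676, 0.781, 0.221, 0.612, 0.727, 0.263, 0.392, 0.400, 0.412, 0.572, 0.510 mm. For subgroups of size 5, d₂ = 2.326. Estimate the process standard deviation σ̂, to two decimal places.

R̄ = (0.832 + 0.960 + 0.676 + 0.781 + 0.221 + 0.612 + 0.727 + 0.263 + 0.392 + 0.400 + 0.412 + 0.572 + 0.510) / 13 = 0.5660
σ̂ = R̄ / d₂ = 0.5660 / 2.326 = 0.2433

0.24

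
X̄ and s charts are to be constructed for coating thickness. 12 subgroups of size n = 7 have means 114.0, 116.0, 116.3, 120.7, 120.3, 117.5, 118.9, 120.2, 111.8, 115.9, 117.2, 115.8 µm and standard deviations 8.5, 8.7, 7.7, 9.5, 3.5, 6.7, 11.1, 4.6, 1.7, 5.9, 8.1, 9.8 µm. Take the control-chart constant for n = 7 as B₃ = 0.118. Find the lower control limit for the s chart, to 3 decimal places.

s̄ = (8.5 + 8.7 + 7.7 + 9.5 + 3.5 + 6.7 + 11.1 + 4.6 + 1.7 + 5.9 + 8.1 + 9.8) / 12 = 7.1500
LCL_s = B₃·s̄ = 0.118 × 7.1500 = 0.8437

0.844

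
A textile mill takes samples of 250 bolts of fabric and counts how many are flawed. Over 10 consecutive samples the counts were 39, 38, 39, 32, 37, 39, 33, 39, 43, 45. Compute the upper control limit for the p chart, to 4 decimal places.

p̄ = Σdᵢ / (k·n) = 384 / (10 × 250) = 0.15360
UCL = p̄ + 3·√(p̄(1−p̄)/n) = 0.15360 + 3 × √(0.15360×0.84640/250) = 0.15360 + 3 × 0.02280 = 0.22201

0.2220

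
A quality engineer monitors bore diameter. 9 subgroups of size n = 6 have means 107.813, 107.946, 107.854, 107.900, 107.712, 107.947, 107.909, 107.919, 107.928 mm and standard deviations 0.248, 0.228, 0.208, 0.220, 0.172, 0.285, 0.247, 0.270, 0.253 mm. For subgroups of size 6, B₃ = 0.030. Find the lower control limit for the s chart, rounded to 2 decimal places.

0.01

s̄ = (0.248 + 0.228 + 0.208 + 0.220 + 0.172 + 0.285 + 0.247 + 0.270 + 0.253) / 9 = 0.2368
LCL_s = B₃·s̄ = 0.030 × 0.2368 = 0.0071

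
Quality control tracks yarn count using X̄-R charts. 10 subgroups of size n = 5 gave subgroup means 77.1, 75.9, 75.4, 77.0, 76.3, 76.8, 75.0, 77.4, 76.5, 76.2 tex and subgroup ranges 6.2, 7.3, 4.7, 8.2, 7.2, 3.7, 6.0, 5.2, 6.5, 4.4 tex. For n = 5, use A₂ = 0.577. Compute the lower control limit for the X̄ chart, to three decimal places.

X̄̄ = (77.1 + 75.9 + 75.4 + 77.0 + 76.3 + 76.8 + 75.0 + 77.4 + 76.5 + 76.2) / 10 = 763.6000 / 10 = 76.3600
R̄ = (6.2 + 7.3 + 4.7 + 8.2 + 7.2 + 3.7 + 6.0 + 5.2 + 6.5 + 4.4) / 10 = 59.4000 / 10 = 5.9400
LCL = X̄̄ − A₂·R̄ = 76.3600 − 0.577 × 5.9400 = 72.9326

72.933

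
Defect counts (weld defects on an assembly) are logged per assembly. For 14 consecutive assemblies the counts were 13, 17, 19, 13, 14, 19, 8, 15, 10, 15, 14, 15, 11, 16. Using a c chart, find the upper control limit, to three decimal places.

c̄ = (13 + 17 + 19 + 13 + 14 + 19 + 8 + 15 + 10 + 15 + 14 + 15 + 11 + 16) / 14 = 199 / 14 = 14.2143
UCL = c̄ + 3√c̄ = 14.2143 + 3 × √14.2143 = 14.2143 + 3 × 3.7702 = 25.5248

25.525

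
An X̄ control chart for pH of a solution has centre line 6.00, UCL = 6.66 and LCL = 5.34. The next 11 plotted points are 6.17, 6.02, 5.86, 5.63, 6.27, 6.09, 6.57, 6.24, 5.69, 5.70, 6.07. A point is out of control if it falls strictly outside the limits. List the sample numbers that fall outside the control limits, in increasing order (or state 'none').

none

All 11 points lie within [5.34, 6.66].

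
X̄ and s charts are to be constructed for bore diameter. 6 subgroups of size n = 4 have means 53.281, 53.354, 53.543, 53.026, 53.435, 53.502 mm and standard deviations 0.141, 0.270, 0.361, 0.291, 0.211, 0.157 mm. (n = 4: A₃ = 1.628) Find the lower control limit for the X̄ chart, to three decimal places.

52.969

X̄̄ = (53.281 + 53.354 + 53.543 + 53.026 + 53.435 + 53.502) / 6 = 53.3568
s̄ = (0.141 + 0.270 + 0.361 + 0.291 + 0.211 + 0.157) / 6 = 0.2385
LCL = X̄̄ − A₃·s̄ = 53.3568 − 1.628 × 0.2385 = 52.9686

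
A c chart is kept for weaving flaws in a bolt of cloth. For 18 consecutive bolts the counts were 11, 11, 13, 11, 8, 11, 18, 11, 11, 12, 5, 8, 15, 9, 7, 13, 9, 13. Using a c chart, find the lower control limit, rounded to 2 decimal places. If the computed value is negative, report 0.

0.99

c̄ = (11 + 11 + 13 + 11 + 8 + 11 + 18 + 11 + 11 + 12 + 5 + 8 + 15 + 9 + 7 + 13 + 9 + 13) / 18 = 196 / 18 = 10.8889
LCL = c̄ − 3√c̄ = 10.8889 − 3 × 3.2998 = 0.9894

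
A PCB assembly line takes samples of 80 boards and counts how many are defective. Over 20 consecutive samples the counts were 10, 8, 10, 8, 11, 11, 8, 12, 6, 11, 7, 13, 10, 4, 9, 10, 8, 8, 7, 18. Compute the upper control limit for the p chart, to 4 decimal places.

p̄ = Σdᵢ / (k·n) = 189 / (20 × 80) = 0.11812
UCL = p̄ + 3·√(p̄(1−p̄)/n) = 0.11812 + 3 × √(0.11812×0.88187/80) = 0.11812 + 3 × 0.03609 = 0.22638

0.2264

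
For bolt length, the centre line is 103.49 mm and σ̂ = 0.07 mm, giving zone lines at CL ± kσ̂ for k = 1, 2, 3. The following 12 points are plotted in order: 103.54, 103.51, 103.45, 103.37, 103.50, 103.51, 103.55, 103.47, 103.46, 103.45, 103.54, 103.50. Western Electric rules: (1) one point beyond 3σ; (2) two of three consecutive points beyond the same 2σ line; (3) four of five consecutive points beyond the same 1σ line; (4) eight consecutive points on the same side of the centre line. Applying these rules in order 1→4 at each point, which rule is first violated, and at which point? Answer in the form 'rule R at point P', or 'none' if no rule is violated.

none

Zone of each point (C = within 1σ̂, B = 1σ̂–2σ̂, A = 2σ̂–3σ̂, * = beyond 3σ̂; sign = side of CL): 1:+C, 2:+C, 3:-C, 4:-B, 5:+C, 6:+C, 7:+C, 8:-C, 9:-C, 10:-C, 11:+C, 12:+C
No rule fires across all 12 points.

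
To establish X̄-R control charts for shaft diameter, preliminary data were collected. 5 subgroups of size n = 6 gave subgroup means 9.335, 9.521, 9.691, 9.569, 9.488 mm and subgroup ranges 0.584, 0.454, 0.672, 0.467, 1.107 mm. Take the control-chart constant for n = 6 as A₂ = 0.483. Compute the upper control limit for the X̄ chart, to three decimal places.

X̄̄ = (9.335 + 9.521 + 9.691 + 9.569 + 9.488) / 5 = 47.6040 / 5 = 9.5208
R̄ = (0.584 + 0.454 + 0.672 + 0.467 + 1.107) / 5 = 3.2840 / 5 = 0.6568
UCL = X̄̄ + A₂·R̄ = 9.5208 + 0.483 × 0.6568 = 9.8380

9.838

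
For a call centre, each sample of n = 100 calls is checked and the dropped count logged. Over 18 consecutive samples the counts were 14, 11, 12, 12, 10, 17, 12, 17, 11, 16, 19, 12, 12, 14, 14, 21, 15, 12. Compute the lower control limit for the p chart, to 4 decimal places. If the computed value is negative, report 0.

p̄ = Σdᵢ / (k·n) = 251 / (18 × 100) = 0.13944
LCL = p̄ − 3·√(p̄(1−p̄)/n) = 0.13944 − 3 × 0.03464 = 0.03552

0.0355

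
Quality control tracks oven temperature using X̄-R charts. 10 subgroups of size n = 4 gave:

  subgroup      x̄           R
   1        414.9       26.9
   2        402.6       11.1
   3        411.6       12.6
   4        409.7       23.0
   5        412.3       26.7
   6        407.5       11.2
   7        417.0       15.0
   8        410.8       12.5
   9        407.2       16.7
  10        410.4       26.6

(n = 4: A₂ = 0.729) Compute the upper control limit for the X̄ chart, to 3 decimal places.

423.690

X̄̄ = (414.9 + 402.6 + 411.6 + 409.7 + 412.3 + 407.5 + 417.0 + 410.8 + 407.2 + 410.4) / 10 = 4104.0000 / 10 = 410.4000
R̄ = (26.9 + 11.1 + 12.6 + 23.0 + 26.7 + 11.2 + 15.0 + 12.5 + 16.7 + 26.6) / 10 = 182.3000 / 10 = 18.2300
UCL = X̄̄ + A₂·R̄ = 410.4000 + 0.729 × 18.2300 = 423.6897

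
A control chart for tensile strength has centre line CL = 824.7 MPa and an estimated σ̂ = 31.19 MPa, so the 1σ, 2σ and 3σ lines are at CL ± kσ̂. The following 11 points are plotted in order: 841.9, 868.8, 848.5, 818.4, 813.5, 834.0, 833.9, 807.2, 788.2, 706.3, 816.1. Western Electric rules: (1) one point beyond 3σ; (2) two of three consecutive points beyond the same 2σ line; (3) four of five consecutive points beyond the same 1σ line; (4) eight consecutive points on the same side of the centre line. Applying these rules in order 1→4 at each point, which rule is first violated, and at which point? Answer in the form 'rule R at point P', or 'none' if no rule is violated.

rule 1 at point 10

Zone of each point (C = within 1σ̂, B = 1σ̂–2σ̂, A = 2σ̂–3σ̂, * = beyond 3σ̂; sign = side of CL): 1:+C, 2:+B, 3:+C, 4:-C, 5:-C, 6:+C, 7:+C, 8:-C, 9:-B, 10:-*, 11:-C
Rule 1 (one point beyond the 3σ limits) is satisfied at point 10.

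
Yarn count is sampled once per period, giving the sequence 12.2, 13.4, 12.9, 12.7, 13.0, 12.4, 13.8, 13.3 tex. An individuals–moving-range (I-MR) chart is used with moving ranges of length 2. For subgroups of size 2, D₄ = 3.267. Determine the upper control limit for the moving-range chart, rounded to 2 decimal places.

2.19

Moving ranges: 1.2, 0.5, 0.2, 0.3, 0.6, 1.4, 0.5; M̄R̄ = 4.7000 / 7 = 0.6714
UCL_MR = D₄·M̄R̄ = 3.267 × 0.6714 = 2.1936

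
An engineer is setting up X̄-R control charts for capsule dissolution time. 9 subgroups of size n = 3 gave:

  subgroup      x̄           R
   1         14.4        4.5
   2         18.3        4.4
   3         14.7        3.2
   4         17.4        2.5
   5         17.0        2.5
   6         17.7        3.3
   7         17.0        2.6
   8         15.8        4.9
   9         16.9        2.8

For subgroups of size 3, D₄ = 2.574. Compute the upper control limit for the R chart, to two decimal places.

8.78

R̄ = (4.5 + 4.4 + 3.2 + 2.5 + 2.5 + 3.3 + 2.6 + 4.9 + 2.8) / 9 = 30.7000 / 9 = 3.4111
UCL_R = D₄·R̄ = 2.574 × 3.4111 = 8.7802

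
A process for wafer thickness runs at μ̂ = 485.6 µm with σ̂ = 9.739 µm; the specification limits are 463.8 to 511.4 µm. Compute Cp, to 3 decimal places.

Cp = (USL − LSL) / (6σ̂) = (511.4 − 463.8) / (6 × 9.739) = 47.6000 / 58.4340 = 0.8146

0.815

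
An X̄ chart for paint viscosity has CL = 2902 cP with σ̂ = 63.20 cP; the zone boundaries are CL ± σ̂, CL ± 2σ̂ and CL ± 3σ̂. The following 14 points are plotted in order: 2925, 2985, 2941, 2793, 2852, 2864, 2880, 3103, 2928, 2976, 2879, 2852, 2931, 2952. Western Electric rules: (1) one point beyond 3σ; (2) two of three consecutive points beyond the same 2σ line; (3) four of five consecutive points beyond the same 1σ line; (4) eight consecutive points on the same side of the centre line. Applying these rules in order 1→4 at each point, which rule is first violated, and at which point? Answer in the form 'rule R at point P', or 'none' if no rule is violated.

Zone of each point (C = within 1σ̂, B = 1σ̂–2σ̂, A = 2σ̂–3σ̂, * = beyond 3σ̂; sign = side of CL): 1:+C, 2:+B, 3:+C, 4:-B, 5:-C, 6:-C, 7:-C, 8:+*, 9:+C, 10:+B, 11:-C, 12:-C, 13:+C, 14:+C
Rule 1 (one point beyond the 3σ limits) is satisfied at point 8.

rule 1 at point 8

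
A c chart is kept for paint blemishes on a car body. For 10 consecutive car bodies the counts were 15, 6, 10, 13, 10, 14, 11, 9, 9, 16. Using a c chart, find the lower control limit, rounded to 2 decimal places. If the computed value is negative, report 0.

1.22

c̄ = (15 + 6 + 10 + 13 + 10 + 14 + 11 + 9 + 9 + 16) / 10 = 113 / 10 = 11.3000
LCL = c̄ − 3√c̄ = 11.3000 − 3 × 3.3615 = 1.2154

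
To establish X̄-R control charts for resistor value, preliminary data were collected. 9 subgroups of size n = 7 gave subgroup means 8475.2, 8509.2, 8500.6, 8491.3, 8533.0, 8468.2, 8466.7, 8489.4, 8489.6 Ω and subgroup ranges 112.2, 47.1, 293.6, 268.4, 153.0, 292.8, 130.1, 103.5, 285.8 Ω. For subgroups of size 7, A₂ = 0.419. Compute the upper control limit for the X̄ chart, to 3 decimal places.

X̄̄ = (8475.2 + 8509.2 + 8500.6 + 8491.3 + 8533.0 + 8468.2 + 8466.7 + 8489.4 + 8489.6) / 9 = 76423.2000 / 9 = 8491.4667
R̄ = (112.2 + 47.1 + 293.6 + 268.4 + 153.0 + 292.8 + 130.1 + 103.5 + 285.8) / 9 = 1686.5000 / 9 = 187.3889
UCL = X̄̄ + A₂·R̄ = 8491.4667 + 0.419 × 187.3889 = 8569.9826

8569.983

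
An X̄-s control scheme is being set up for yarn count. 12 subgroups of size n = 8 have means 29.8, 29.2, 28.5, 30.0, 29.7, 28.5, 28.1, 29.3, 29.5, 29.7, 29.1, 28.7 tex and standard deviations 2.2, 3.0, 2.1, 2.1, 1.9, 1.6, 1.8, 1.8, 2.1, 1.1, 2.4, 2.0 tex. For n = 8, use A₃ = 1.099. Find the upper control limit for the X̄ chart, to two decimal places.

31.38

X̄̄ = (29.8 + 29.2 + 28.5 + 30.0 + 29.7 + 28.5 + 28.1 + 29.3 + 29.5 + 29.7 + 29.1 + 28.7) / 12 = 29.1750
s̄ = (2.2 + 3.0 + 2.1 + 2.1 + 1.9 + 1.6 + 1.8 + 1.8 + 2.1 + 1.1 + 2.4 + 2.0) / 12 = 2.0083
UCL = X̄̄ + A₃·s̄ = 29.1750 + 1.099 × 2.0083 = 31.3822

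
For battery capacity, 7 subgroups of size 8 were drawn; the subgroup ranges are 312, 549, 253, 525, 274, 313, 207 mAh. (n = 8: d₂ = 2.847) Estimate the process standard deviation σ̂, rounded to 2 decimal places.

122.08

R̄ = (312 + 549 + 253 + 525 + 274 + 313 + 207) / 7 = 347.5714
σ̂ = R̄ / d₂ = 347.5714 / 2.847 = 122.0834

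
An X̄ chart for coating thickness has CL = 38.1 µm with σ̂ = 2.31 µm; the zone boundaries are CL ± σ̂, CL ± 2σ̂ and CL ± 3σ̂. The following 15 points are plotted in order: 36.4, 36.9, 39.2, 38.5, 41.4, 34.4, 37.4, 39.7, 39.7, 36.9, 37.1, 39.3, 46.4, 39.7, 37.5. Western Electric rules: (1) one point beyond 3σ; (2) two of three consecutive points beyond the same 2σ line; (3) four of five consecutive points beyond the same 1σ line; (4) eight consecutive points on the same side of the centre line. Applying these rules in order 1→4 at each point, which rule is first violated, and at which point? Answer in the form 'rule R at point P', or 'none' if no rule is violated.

Zone of each point (C = within 1σ̂, B = 1σ̂–2σ̂, A = 2σ̂–3σ̂, * = beyond 3σ̂; sign = side of CL): 1:-C, 2:-C, 3:+C, 4:+C, 5:+B, 6:-B, 7:-C, 8:+C, 9:+C, 10:-C, 11:-C, 12:+C, 13:+*, 14:+C, 15:-C
Rule 1 (one point beyond the 3σ limits) is satisfied at point 13.

rule 1 at point 13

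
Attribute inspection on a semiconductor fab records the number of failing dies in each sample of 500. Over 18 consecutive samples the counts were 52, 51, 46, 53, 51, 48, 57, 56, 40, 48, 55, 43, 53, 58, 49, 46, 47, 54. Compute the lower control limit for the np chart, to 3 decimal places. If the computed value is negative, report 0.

30.195

p̄ = Σdᵢ / (k·n) = 907 / (18 × 500) = 0.10078
LCL = np̄ − 3·√(np̄(1−p̄)) = 50.3889 − 3 × 6.7313 = 30.1949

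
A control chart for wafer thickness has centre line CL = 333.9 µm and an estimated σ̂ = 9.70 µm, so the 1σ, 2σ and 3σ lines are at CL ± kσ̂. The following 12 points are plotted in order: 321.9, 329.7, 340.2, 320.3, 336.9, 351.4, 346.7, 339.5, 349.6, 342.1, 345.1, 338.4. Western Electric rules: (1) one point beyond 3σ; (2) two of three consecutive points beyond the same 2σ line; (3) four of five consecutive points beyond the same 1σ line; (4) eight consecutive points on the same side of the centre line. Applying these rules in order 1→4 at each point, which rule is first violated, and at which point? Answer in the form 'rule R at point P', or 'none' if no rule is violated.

Zone of each point (C = within 1σ̂, B = 1σ̂–2σ̂, A = 2σ̂–3σ̂, * = beyond 3σ̂; sign = side of CL): 1:-B, 2:-C, 3:+C, 4:-B, 5:+C, 6:+B, 7:+B, 8:+C, 9:+B, 10:+C, 11:+B, 12:+C
Rule 4 (eight consecutive points on the same side of the centre line) is satisfied at point 12.

rule 4 at point 12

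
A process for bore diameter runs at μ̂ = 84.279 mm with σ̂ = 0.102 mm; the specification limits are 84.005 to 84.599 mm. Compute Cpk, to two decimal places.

0.90

Cpu = (USL − μ̂) / (3σ̂) = (84.599 − 84.279) / (3 × 0.102) = 1.0458; Cpl = (μ̂ − LSL) / (3σ̂) = (84.279 − 84.005) / (3 × 0.102) = 0.8954; Cpk = min(Cpu, Cpl) = 0.8954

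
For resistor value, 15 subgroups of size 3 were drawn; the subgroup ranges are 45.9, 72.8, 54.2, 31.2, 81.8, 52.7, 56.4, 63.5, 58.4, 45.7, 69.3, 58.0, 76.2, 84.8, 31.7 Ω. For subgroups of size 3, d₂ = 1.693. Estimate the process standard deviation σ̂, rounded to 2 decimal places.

R̄ = (45.9 + 72.8 + 54.2 + 31.2 + 81.8 + 52.7 + 56.4 + 63.5 + 58.4 + 45.7 + 69.3 + 58.0 + 76.2 + 84.8 + 31.7) / 15 = 58.8400
σ̂ = R̄ / d₂ = 58.8400 / 1.693 = 34.7549

34.75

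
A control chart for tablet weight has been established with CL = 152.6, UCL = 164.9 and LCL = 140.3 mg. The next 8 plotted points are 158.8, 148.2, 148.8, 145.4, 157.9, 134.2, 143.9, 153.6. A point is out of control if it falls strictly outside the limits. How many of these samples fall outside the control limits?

1

Compare each point to [140.3, 164.9]: sample 6 = 134.2 < LCL.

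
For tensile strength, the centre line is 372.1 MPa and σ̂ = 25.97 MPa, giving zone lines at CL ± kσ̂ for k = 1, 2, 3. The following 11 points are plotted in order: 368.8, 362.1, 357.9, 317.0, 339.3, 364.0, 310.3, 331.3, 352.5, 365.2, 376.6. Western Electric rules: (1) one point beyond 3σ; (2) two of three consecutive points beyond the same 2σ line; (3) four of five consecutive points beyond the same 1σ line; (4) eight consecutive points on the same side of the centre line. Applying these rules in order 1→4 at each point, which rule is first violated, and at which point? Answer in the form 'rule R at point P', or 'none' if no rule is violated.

Zone of each point (C = within 1σ̂, B = 1σ̂–2σ̂, A = 2σ̂–3σ̂, * = beyond 3σ̂; sign = side of CL): 1:-C, 2:-C, 3:-C, 4:-A, 5:-B, 6:-C, 7:-A, 8:-B, 9:-C, 10:-C, 11:+C
Rule 3 (four of five consecutive points beyond the same 1σ limit) is satisfied at point 8.

rule 3 at point 8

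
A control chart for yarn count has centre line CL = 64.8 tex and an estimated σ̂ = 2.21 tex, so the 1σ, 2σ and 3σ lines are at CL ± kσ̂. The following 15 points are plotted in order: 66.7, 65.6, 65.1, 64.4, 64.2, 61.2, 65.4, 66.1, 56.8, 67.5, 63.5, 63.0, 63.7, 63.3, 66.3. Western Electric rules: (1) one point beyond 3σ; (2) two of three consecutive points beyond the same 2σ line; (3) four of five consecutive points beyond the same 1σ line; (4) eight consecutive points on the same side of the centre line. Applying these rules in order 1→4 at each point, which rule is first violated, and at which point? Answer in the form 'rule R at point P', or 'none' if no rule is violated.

rule 1 at point 9

Zone of each point (C = within 1σ̂, B = 1σ̂–2σ̂, A = 2σ̂–3σ̂, * = beyond 3σ̂; sign = side of CL): 1:+C, 2:+C, 3:+C, 4:-C, 5:-C, 6:-B, 7:+C, 8:+C, 9:-*, 10:+B, 11:-C, 12:-C, 13:-C, 14:-C, 15:+C
Rule 1 (one point beyond the 3σ limits) is satisfied at point 9.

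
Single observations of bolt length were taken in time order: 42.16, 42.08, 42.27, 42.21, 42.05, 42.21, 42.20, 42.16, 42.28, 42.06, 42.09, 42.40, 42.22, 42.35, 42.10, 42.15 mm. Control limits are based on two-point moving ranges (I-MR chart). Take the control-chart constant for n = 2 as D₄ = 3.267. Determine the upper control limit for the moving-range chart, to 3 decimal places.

Moving ranges: 0.08, 0.19, 0.06, 0.16, 0.16, 0.01, 0.04, 0.12, 0.22, 0.03, 0.31, 0.18, 0.13, 0.25, 0.05; M̄R̄ = 1.9900 / 15 = 0.1327
UCL_MR = D₄·M̄R̄ = 3.267 × 0.1327 = 0.4334

0.433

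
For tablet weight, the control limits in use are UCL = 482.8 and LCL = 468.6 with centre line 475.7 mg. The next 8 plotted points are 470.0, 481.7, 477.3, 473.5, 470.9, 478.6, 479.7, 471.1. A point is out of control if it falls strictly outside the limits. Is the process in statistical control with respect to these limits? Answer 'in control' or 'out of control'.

in control

All 8 points lie within [468.6, 482.8].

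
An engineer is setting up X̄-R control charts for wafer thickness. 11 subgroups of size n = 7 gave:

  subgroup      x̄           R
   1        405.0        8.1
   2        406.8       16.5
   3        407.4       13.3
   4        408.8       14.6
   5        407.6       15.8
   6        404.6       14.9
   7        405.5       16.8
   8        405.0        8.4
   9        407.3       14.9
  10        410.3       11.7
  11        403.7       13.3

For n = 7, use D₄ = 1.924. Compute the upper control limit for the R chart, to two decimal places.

25.94

R̄ = (8.1 + 16.5 + 13.3 + 14.6 + 15.8 + 14.9 + 16.8 + 8.4 + 14.9 + 11.7 + 13.3) / 11 = 148.3000 / 11 = 13.4818
UCL_R = D₄·R̄ = 1.924 × 13.4818 = 25.9390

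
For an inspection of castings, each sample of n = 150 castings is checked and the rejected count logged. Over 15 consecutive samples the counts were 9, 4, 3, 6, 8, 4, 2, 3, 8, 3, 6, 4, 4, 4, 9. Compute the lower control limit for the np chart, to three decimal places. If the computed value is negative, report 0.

0.000

p̄ = Σdᵢ / (k·n) = 77 / (15 × 150) = 0.03422
LCL = np̄ − 3·√(np̄(1−p̄)) = 5.1333 − 3 × 2.2266 = -1.5464 → 0 (negative, so LCL = 0)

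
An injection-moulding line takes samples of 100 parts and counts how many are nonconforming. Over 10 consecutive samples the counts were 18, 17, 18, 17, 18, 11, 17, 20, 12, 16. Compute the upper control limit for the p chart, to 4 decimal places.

0.2751

p̄ = Σdᵢ / (k·n) = 164 / (10 × 100) = 0.16400
UCL = p̄ + 3·√(p̄(1−p̄)/n) = 0.16400 + 3 × √(0.16400×0.83600/100) = 0.16400 + 3 × 0.03703 = 0.27508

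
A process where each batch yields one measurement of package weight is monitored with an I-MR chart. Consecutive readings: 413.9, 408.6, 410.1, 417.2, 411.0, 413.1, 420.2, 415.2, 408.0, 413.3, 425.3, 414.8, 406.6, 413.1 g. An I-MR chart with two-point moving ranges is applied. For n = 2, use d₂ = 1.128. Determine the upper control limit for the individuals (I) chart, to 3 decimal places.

X̄ = (413.9 + 408.6 + 410.1 + 417.2 + 411.0 + 413.1 + 420.2 + 415.2 + 408.0 + 413.3 + 425.3 + 414.8 + 406.6 + 413.1) / 14 = 413.6000
Moving ranges: 5.3, 1.5, 7.1, 6.2, 2.1, 7.1, 5.0, 7.2, 5.3, 12.0, 10.5, 8.2, 6.5; M̄R̄ = 84.0000 / 13 = 6.4615
UCL = X̄ + 3·M̄R̄/d₂ = 413.6000 + 3 × 6.4615 / 1.128 = 430.7849

430.785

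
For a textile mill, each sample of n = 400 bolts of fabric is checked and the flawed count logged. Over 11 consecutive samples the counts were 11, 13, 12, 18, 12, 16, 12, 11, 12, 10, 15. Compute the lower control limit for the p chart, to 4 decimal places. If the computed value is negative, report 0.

0.0058

p̄ = Σdᵢ / (k·n) = 142 / (11 × 400) = 0.03227
LCL = p̄ − 3·√(p̄(1−p̄)/n) = 0.03227 − 3 × 0.00884 = 0.00576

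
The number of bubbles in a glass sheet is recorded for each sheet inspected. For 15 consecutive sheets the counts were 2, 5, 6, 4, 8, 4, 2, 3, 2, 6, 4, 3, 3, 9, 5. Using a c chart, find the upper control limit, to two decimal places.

10.69

c̄ = (2 + 5 + 6 + 4 + 8 + 4 + 2 + 3 + 2 + 6 + 4 + 3 + 3 + 9 + 5) / 15 = 66 / 15 = 4.4000
UCL = c̄ + 3√c̄ = 4.4000 + 3 × √4.4000 = 4.4000 + 3 × 2.0976 = 10.6929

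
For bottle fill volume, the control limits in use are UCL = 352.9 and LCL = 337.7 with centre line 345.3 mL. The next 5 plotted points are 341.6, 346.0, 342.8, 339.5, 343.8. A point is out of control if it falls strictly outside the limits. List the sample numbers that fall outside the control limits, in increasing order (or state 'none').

none

All 5 points lie within [337.7, 352.9].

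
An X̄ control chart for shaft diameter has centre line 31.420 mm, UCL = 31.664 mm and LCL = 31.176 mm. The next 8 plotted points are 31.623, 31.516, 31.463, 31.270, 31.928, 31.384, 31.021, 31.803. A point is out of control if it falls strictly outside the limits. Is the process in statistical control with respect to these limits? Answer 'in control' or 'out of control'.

Compare each point to [31.176, 31.664]: sample 5 = 31.928 > UCL; sample 7 = 31.021 < LCL; sample 8 = 31.803 > UCL.

out of control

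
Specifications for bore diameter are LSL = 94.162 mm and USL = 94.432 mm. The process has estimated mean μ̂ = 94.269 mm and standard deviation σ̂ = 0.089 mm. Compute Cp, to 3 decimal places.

0.506

Cp = (USL − LSL) / (6σ̂) = (94.432 − 94.162) / (6 × 0.089) = 0.2700 / 0.5340 = 0.5056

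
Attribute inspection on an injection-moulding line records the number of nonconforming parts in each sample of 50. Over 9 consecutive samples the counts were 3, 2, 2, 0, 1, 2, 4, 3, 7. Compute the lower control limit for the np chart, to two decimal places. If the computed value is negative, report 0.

p̄ = Σdᵢ / (k·n) = 24 / (9 × 50) = 0.05333
LCL = np̄ − 3·√(np̄(1−p̄)) = 2.6667 − 3 × 1.5889 = -2.0999 → 0 (negative, so LCL = 0)

0.00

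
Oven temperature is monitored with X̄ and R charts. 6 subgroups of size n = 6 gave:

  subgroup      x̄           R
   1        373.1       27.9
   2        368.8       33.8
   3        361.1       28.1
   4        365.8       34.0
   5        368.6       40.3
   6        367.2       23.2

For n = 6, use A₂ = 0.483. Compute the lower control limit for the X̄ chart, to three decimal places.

X̄̄ = (373.1 + 368.8 + 361.1 + 365.8 + 368.6 + 367.2) / 6 = 2204.6000 / 6 = 367.4333
R̄ = (27.9 + 33.8 + 28.1 + 34.0 + 40.3 + 23.2) / 6 = 187.3000 / 6 = 31.2167
LCL = X̄̄ − A₂·R̄ = 367.4333 − 0.483 × 31.2167 = 352.3557

352.356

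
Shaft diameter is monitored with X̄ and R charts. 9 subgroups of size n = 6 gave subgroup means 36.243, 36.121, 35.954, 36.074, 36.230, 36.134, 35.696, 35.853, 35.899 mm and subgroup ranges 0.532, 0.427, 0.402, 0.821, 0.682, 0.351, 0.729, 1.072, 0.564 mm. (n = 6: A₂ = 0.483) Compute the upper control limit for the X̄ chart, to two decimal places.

X̄̄ = (36.243 + 36.121 + 35.954 + 36.074 + 36.230 + 36.134 + 35.696 + 35.853 + 35.899) / 9 = 324.2040 / 9 = 36.0227
R̄ = (0.532 + 0.427 + 0.402 + 0.821 + 0.682 + 0.351 + 0.729 + 1.072 + 0.564) / 9 = 5.5800 / 9 = 0.6200
UCL = X̄̄ + A₂·R̄ = 36.0227 + 0.483 × 0.6200 = 36.3221

36.32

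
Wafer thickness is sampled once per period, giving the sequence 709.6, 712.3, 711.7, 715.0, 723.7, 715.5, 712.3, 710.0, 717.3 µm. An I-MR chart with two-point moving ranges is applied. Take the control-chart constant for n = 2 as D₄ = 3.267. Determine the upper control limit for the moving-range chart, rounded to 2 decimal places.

Moving ranges: 2.7, 0.6, 3.3, 8.7, 8.2, 3.2, 2.3, 7.3; M̄R̄ = 36.3000 / 8 = 4.5375
UCL_MR = D₄·M̄R̄ = 3.267 × 4.5375 = 14.8240

14.82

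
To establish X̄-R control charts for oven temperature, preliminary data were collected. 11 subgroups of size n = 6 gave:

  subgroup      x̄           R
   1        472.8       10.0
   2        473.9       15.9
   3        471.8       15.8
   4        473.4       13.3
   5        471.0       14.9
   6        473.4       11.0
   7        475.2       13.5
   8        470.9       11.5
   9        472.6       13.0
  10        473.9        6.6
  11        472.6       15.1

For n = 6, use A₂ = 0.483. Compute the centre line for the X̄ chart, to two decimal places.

X̄̄ = (472.8 + 473.9 + 471.8 + 473.4 + 471.0 + 473.4 + 475.2 + 470.9 + 472.6 + 473.9 + 472.6) / 11 = 5201.5000 / 11 = 472.8636
CL = X̄̄ = 472.8636

472.86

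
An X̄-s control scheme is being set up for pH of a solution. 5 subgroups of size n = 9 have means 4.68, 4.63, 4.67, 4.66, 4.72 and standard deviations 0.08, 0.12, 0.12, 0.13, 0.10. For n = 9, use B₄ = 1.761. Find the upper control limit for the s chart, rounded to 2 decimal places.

s̄ = (0.08 + 0.12 + 0.12 + 0.13 + 0.10) / 5 = 0.1100
UCL_s = B₄·s̄ = 1.761 × 0.1100 = 0.1937

0.19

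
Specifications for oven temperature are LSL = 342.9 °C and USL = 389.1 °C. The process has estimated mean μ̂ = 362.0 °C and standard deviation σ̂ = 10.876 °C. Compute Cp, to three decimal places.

0.708

Cp = (USL − LSL) / (6σ̂) = (389.1 − 342.9) / (6 × 10.876) = 46.2000 / 65.2560 = 0.7080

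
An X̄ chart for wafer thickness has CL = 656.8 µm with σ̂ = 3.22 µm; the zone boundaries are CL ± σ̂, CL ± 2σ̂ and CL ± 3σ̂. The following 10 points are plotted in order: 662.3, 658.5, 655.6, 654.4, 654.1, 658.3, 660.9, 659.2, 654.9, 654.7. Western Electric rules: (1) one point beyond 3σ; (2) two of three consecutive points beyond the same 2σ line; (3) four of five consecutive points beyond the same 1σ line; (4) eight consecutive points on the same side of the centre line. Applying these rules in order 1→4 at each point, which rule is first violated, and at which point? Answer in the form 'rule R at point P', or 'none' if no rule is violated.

none

Zone of each point (C = within 1σ̂, B = 1σ̂–2σ̂, A = 2σ̂–3σ̂, * = beyond 3σ̂; sign = side of CL): 1:+B, 2:+C, 3:-C, 4:-C, 5:-C, 6:+C, 7:+B, 8:+C, 9:-C, 10:-C
No rule fires across all 10 points.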